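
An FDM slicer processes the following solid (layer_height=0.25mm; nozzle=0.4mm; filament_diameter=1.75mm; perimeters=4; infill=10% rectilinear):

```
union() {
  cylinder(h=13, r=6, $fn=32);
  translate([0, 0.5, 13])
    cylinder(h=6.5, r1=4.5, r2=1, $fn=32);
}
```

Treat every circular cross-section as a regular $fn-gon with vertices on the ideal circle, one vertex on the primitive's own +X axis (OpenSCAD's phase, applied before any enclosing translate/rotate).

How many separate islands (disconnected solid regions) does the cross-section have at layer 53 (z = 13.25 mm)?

1

At z = 13.25 mm: the cylinder is absent (z outside [0, 13]); the cone at (0, 0.5): at t=0.038 of its height the radius interpolates to r₁+(r₂−r₁)t = 4.365, giving a regular 32-gon of that circumradius; Taking the union: only the cone at (0, 0.5) is present, so the union is just that shape — 1 connected region. Overall, the cross-section is a single solid region. Island count = 1.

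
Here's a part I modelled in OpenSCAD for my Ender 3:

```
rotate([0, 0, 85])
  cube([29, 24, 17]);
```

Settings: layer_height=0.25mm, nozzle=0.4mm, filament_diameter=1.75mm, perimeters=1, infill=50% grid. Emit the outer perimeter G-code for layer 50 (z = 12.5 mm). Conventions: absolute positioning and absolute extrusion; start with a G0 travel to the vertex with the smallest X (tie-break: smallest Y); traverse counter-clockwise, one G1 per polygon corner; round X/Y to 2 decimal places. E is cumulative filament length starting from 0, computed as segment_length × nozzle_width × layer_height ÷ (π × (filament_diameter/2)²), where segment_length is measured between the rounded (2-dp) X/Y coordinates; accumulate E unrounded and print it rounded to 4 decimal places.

At z = 12.5 mm: the cube (footprint 29×24) is included at this height; (whole slice rotated 85° about Z — lengths, areas and connectivity unchanged). The outline is a single polygon with 4 vertices. Extrusion per mm of travel: 0.4 × 0.25 / (π × 0.875²) = 0.041575. Accumulating E over each segment gives final E = 4.4071.

G0 X-23.91 Y2.09 Z12.50
G1 X0.00 Y0.00 E0.9979
G1 X2.53 Y28.89 E2.2036
G1 X-21.38 Y30.98 E3.2014
G1 X-23.91 Y2.09 E4.4071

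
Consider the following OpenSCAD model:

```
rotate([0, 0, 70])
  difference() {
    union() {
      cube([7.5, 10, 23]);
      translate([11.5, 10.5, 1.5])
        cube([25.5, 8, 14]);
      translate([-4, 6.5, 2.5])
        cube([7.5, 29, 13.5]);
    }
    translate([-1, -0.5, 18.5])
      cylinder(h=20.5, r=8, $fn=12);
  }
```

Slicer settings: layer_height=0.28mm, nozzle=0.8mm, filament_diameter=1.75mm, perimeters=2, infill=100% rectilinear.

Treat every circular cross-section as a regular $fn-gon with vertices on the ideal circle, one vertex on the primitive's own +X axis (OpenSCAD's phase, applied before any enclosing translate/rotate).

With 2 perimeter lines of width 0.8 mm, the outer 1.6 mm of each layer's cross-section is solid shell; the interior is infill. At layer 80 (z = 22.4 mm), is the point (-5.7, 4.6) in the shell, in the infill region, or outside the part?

At z = 22.4 mm: the cube (footprint 7.5×10) is included at this height; the cube at (11.5, 10.5) does not reach this height (z outside [1.5, 15.5]); the cube at (-4, 6.5) is not intersected at this z (z outside [2.5, 16]); Taking the union: only the 7.5×10 cube is present, so the union is just that shape — 1 connected region; the r=8 cylinder at (-1, -0.5) contributes a regular 12-gon of circumradius 8; Subtracting the remaining from the first: starting from the result so far, the r=8 cylinder at (-1, -0.5) partially overlaps it — only the 36.67 mm² overlap (of its 192.00 mm²) is removed, clipping the outline — 1 connected region; (whole slice rotated 70° about Z — lengths, areas and connectivity unchanged). Overall, the cross-section is a single solid region. Undo the 70° rotation: the query point maps to (2.373, 6.930) in the un-rotated model frame. The nearest boundary edge runs (3.00, 6.43)→(0.00, 7.23); distance from the point to it = 0.32 mm. The point is inside the cross-section, 0.32 mm from the nearest boundary — within the 1.6 mm shell band (2 × 0.8).

shell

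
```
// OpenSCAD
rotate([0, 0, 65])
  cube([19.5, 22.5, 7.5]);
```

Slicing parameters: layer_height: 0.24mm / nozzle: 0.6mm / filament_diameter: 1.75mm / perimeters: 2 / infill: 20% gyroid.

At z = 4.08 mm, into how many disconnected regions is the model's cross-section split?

At z = 4.08 mm: the cube is present — its section is the full 19.5×22.5 rectangle; (whole slice rotated 65° about Z — lengths, areas and connectivity unchanged). The result has 1 disconnected region.

1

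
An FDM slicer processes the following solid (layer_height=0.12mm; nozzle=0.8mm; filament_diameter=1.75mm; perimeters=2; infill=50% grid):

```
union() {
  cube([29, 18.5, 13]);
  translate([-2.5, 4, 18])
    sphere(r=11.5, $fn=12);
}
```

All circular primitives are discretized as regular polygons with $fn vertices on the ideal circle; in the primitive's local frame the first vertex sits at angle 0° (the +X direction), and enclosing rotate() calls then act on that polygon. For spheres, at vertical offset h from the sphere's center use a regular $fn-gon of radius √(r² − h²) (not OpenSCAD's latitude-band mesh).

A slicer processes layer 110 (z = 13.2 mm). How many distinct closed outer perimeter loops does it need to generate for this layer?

1

At z = 13.2 mm: the cube is not intersected at this z (z outside [0, 13]); the r=11.5 sphere at (-2.5, 4) contributes a regular 12-gon of circumradius √(11.5²−4.8²) = 10.450; Combining (union): only the r=11.5 sphere at (-2.5, 4) is present, so the union is just that shape — 1 connected region. The result has 1 disconnected region.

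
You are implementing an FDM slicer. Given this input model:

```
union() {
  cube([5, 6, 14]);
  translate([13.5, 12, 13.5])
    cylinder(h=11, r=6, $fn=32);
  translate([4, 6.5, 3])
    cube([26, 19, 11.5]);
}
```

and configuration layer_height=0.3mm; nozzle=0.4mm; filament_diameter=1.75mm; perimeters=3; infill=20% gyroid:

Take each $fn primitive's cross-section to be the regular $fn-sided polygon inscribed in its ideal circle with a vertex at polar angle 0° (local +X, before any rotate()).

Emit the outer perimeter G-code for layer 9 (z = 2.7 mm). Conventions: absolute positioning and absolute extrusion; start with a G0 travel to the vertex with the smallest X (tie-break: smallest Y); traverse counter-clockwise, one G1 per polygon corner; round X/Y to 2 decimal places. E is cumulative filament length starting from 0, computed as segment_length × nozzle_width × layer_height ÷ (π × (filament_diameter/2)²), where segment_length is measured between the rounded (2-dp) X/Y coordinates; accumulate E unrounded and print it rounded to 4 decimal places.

G0 X0.00 Y0.00 Z2.70
G1 X5.00 Y0.00 E0.2495
G1 X5.00 Y6.00 E0.5488
G1 X0.00 Y6.00 E0.7982
G1 X0.00 Y0.00 E1.0976

At z = 2.7 mm: the cube is present — its section is the full 5×6 rectangle; the cylinder at (13.5, 12) is not intersected at this z (z outside [13.5, 24.5]); the cube at (4, 6.5) is absent (z outside [3, 14.5]); Merging all regions: only the 5×6 cube is present, so the union is just that shape — 1 connected region. The outline is a single polygon with 4 vertices. Extrusion per mm of travel: 0.4 × 0.3 / (π × 0.875²) = 0.049890. Accumulating E over each segment gives final E = 1.0976.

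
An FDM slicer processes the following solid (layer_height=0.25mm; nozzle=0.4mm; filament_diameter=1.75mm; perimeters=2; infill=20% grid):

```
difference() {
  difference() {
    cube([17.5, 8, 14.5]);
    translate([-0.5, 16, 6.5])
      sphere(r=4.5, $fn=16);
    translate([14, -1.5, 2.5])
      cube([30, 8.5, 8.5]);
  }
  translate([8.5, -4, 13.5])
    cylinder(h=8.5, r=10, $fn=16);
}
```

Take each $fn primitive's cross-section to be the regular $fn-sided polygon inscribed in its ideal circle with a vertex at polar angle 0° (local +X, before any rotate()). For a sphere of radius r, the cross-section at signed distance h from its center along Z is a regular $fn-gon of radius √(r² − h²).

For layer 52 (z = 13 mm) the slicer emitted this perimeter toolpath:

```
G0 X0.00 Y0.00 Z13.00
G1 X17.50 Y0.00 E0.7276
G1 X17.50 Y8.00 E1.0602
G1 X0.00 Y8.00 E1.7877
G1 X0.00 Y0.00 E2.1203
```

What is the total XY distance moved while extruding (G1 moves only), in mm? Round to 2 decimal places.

51.00 mm

Sum the Euclidean lengths of each G1 segment: total = 51.00 mm.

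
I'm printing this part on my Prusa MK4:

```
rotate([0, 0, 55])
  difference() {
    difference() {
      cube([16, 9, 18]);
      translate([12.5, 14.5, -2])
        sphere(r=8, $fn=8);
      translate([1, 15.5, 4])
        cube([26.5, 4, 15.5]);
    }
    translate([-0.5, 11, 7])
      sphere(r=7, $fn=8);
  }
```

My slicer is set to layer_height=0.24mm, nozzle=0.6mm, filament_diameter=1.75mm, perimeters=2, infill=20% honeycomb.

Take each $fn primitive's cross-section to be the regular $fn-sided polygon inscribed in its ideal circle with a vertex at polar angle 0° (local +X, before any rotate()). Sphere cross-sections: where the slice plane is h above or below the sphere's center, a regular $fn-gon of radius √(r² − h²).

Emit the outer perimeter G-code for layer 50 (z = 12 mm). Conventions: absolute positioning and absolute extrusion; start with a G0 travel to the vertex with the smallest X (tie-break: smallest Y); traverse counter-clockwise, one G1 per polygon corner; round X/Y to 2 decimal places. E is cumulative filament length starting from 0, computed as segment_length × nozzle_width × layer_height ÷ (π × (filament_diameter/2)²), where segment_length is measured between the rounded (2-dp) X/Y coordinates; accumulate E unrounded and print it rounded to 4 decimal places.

G0 X-5.32 Y8.09 Z12.00
G1 X-4.47 Y6.75 E0.0950
G1 X-5.17 Y3.62 E0.2870
G1 X0.00 Y0.00 E0.6649
G1 X9.18 Y13.11 E1.6230
G1 X1.80 Y18.27 E2.1621
G1 X-5.32 Y8.09 E2.9059

At z = 12 mm: the cube (footprint 16×9) is included at this height; the sphere at (12.5, 14.5) does not reach this height (|z−center|=14.000 > r=8); the cube at (1, 15.5) (footprint 26.5×4) is included at this height; After the difference (first − rest): starting from the 16×9 cube, the 26.5×4 cube at (1, 15.5) misses the remaining region (no effect) — 1 connected region; the r=7 sphere at (-0.5, 11) slices to a regular 8-gon of circumradius 4.899 (√(r²−h²) with h=5 from center); After the difference (first − rest): starting from that combined region, the r=7 sphere at (-0.5, 11) partially overlaps it — only the 6.60 mm² overlap (of its 67.88 mm²) is removed, clipping the outline — 1 connected region; (rotated 55° about Z; rotation is an isometry so areas/perimeters/island counts are preserved). The outline is a single polygon with 6 vertices. Extrusion per mm of travel: 0.6 × 0.24 / (π × 0.875²) = 0.059868. Accumulating E over each segment gives final E = 2.9059.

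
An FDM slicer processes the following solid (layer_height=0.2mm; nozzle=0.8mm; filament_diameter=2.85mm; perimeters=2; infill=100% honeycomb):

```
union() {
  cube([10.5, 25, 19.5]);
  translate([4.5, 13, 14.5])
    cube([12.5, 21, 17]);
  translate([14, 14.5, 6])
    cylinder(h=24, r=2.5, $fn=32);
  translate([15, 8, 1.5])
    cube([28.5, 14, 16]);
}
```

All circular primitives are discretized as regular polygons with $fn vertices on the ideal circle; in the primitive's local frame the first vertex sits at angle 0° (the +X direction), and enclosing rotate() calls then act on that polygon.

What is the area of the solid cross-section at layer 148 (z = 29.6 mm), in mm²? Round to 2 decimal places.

At z = 29.6 mm: the cube is absent (z outside [0, 19.5]); the cube at (4.5, 13) (footprint 12.5×21) is included at this height (area 262.50 mm²); the r=2.5 cylinder at (14, 14.5) contributes a regular 32-gon of circumradius 2.5 (area = (32/2)·2.500²·sin(360°/32) = 19.51 mm²); the cube at (15, 8) is not intersected at this z (z outside [1.5, 17.5]); Taking the union: the regions partially overlap — summed areas 282.01 mm² minus the doubly-counted overlap 16.75 mm² gives 265.26 mm² — area = 265.26 mm². Overall, the cross-section is a single solid region. Net area = 265.26 mm².

265.26 mm²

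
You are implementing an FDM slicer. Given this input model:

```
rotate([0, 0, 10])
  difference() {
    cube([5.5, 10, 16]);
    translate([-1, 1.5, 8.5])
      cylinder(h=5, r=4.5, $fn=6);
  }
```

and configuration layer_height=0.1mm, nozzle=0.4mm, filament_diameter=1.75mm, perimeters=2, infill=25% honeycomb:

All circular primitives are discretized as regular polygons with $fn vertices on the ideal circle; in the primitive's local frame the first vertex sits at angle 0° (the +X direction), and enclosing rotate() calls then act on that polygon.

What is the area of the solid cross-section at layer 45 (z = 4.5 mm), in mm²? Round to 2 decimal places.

55.00 mm²

At z = 4.5 mm: the 5.5×10 cube contributes its full rectangle (area 55.00 mm²); the cylinder at (-1, 1.5) is absent (z outside [8.5, 13.5]); Subtracting the remaining from the first: none of the subtracted shapes is present at this height, so the 5.5×10 cube is unchanged — area = 55.00 mm²; (rotated 10° about Z; rotation is an isometry so areas/perimeters/island counts are preserved). Overall, the cross-section is a single solid region. Net area = 55.00 mm².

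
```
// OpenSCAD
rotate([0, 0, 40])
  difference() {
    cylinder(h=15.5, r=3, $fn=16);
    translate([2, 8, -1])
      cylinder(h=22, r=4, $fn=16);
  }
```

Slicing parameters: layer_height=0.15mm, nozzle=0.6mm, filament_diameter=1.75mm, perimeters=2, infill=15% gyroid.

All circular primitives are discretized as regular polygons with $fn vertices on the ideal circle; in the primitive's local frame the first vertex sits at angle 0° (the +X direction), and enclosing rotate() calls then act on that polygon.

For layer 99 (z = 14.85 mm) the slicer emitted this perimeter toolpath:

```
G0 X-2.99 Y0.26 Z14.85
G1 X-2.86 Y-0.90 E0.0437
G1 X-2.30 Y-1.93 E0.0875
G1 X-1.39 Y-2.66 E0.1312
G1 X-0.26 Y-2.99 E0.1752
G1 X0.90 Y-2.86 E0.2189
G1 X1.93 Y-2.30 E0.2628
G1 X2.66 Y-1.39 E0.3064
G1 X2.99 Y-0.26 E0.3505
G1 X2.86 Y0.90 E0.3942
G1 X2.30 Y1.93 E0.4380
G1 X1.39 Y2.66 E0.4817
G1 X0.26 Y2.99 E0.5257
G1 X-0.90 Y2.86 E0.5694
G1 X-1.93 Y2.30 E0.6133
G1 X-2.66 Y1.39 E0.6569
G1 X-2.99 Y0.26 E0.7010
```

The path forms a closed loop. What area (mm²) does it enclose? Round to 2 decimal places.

Apply the shoelace formula to the sequence of (X, Y) vertices; enclosed area = 27.57 mm².

27.57 mm²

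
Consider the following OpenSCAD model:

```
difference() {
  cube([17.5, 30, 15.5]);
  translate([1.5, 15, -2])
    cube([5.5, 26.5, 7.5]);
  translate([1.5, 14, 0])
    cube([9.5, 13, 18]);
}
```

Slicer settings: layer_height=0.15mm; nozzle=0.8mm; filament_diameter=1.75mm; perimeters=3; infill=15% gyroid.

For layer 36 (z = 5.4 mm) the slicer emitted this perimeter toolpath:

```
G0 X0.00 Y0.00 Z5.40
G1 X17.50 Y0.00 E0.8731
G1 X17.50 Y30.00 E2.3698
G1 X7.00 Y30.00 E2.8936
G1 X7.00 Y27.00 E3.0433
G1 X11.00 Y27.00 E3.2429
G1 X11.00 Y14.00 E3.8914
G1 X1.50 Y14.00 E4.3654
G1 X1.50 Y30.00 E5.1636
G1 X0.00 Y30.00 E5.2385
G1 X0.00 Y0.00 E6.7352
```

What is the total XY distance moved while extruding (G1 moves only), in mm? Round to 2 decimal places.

135.00 mm

Sum the Euclidean lengths of each G1 segment: total = 135.00 mm.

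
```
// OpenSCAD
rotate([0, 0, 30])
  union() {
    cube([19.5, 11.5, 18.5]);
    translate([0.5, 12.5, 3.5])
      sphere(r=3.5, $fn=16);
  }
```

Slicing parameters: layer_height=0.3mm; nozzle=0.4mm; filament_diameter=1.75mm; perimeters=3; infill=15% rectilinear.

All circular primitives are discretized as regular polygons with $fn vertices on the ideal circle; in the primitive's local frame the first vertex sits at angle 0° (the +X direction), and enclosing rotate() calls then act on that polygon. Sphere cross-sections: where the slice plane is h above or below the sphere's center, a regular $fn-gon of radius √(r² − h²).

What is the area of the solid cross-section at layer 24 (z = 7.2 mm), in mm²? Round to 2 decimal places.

At z = 7.2 mm: the cube (footprint 19.5×11.5) is included at this height (area 224.25 mm²); the sphere at (0.5, 12.5) is absent (|z−center|=3.700 > r=3.5); Combining (union): only the 19.5×11.5 cube is present, so the union is just that shape — area = 224.25 mm²; (whole slice rotated 30° about Z — lengths, areas and connectivity unchanged). Overall, the cross-section is a single solid region. Net area = 224.25 mm².

224.25 mm²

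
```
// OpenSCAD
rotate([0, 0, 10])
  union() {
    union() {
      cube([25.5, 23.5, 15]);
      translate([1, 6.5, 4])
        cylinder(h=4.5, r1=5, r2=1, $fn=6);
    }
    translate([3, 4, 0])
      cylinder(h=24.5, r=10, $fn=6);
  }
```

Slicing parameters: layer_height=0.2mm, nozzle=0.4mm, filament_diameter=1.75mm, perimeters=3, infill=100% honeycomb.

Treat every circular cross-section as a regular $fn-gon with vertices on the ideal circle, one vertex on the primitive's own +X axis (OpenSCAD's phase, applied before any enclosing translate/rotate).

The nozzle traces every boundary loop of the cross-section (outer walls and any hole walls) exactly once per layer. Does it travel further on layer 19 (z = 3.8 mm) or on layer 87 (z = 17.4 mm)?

Layer 19 (z = 3.8): the cube is present — its section is the full 25.5×23.5 rectangle (perimeter 98.00 mm); the cone at (1, 6.5) is not intersected at this z (z outside [4, 8.5]); Taking the union: only the 25.5×23.5 cube is present, so the union is just that shape — boundary = 98.00 mm; the r=10 cylinder at (3, 4) gives a regular 6-gon of circumradius 10 (constant along its height) (perimeter = 2·6·10.000·sin(180°/6) = 60.00 mm); Merging all regions: the regions partially overlap (shared area 138.31 mm²), so the edge portions inside another operand are dropped and the merged outline is re-measured after clipping — boundary = 112.03 mm; (whole slice rotated 10° about Z — lengths, areas and connectivity unchanged). So its perimeter = 112.03 mm. Layer 87 (z = 17.4): the cube does not reach this height (z outside [0, 15]); the cone at (1, 6.5) is absent (z outside [4, 8.5]); Merging all regions: nothing is present at this height; the r=10 cylinder at (3, 4) contributes a regular 6-gon of circumradius 10 (perimeter = 2·6·10.000·sin(180°/6) = 60.00 mm); Taking the union: only the r=10 cylinder at (3, 4) is present, so the union is just that shape — boundary = 60.00 mm; (rotated 10° about Z; rotation is an isometry so areas/perimeters/island counts are preserved). So its perimeter = 60.00 mm. Layer 19 is larger (112.03 vs 60.00 mm).

layer 19 (z = 3.8 mm)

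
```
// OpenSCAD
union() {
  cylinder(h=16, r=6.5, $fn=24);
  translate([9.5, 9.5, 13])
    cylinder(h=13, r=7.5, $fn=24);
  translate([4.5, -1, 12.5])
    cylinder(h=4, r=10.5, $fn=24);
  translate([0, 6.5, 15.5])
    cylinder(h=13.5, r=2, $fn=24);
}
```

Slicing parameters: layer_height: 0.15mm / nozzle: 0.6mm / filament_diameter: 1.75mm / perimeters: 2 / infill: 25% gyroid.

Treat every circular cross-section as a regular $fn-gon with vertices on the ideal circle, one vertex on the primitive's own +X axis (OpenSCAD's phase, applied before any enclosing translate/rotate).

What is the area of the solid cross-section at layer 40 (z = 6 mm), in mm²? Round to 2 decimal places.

131.22 mm²

At z = 6 mm: the r=6.5 cylinder gives a regular 24-gon of circumradius 6.5 (constant along its height) (area = (24/2)·6.500²·sin(360°/24) = 131.22 mm²); the cylinder at (9.5, 9.5) is absent (z outside [13, 26]); the cylinder at (4.5, -1) is absent (z outside [12.5, 16.5]); the cylinder at (0, 6.5) is absent (z outside [15.5, 29]); Merging all regions: only the r=6.5 cylinder is present, so the union is just that shape — area = 131.22 mm². Overall, the cross-section is a single solid region. Net area = 131.22 mm².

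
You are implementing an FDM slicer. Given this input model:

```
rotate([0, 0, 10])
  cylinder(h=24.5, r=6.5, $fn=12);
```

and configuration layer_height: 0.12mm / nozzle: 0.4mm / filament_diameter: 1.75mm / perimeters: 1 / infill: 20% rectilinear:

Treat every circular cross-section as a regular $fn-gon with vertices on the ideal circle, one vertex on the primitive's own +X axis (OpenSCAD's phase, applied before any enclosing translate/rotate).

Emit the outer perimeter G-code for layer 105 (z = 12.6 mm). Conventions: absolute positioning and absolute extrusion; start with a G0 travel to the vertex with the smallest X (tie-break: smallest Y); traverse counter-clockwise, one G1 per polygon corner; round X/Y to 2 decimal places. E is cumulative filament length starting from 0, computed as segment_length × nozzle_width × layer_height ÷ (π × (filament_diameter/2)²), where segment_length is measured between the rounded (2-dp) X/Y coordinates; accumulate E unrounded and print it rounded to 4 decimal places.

At z = 12.6 mm: the r=6.5 cylinder gives a regular 12-gon of circumradius 6.5 (constant along its height); (whole slice rotated 10° about Z — lengths, areas and connectivity unchanged). The outline is a single polygon with 12 vertices. Extrusion per mm of travel: 0.4 × 0.12 / (π × 0.875²) = 0.019956. Accumulating E over each segment gives final E = 0.8058.

G0 X-6.40 Y-1.13 Z12.60
G1 X-4.98 Y-4.18 E0.0671
G1 X-2.22 Y-6.11 E0.1343
G1 X1.13 Y-6.40 E0.2015
G1 X4.18 Y-4.98 E0.2686
G1 X6.11 Y-2.22 E0.3358
G1 X6.40 Y1.13 E0.4029
G1 X4.98 Y4.18 E0.4700
G1 X2.22 Y6.11 E0.5373
G1 X-1.13 Y6.40 E0.6044
G1 X-4.18 Y4.98 E0.6715
G1 X-6.11 Y2.22 E0.7387
G1 X-6.40 Y-1.13 E0.8058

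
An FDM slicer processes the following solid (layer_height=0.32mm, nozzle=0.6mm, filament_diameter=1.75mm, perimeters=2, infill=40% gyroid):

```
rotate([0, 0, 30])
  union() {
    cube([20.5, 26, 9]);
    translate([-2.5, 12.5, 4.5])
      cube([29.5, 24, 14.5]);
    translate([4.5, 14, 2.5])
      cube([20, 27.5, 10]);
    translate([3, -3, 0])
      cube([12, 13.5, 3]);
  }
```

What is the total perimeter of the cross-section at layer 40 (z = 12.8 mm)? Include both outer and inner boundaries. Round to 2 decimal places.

At z = 12.8 mm: the cube is not intersected at this z (z outside [0, 9]); the 29.5×24 cube at (-2.5, 12.5) contributes its full rectangle (perimeter 107.00 mm); the cube at (4.5, 14) is not intersected at this z (z outside [2.5, 12.5]); the cube at (3, -3) is not intersected at this z (z outside [0, 3]); Merging all regions: only the 29.5×24 cube at (-2.5, 12.5) is present, so the union is just that shape — boundary = 107.00 mm; (whole slice rotated 30° about Z — lengths, areas and connectivity unchanged). Overall, the cross-section is a single solid region. Total boundary length (outer) = 107.00 mm.

107.00 mm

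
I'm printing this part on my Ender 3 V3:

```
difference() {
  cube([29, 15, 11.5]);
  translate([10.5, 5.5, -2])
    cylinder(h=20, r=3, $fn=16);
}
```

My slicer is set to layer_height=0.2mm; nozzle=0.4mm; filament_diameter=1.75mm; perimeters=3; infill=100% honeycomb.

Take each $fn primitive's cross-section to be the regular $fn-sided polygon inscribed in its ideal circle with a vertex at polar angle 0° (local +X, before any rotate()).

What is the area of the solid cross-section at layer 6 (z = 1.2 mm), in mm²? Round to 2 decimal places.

407.45 mm²

At z = 1.2 mm: the cube is present — its section is the full 29×15 rectangle (area 435.00 mm²); the cylinder at (10.5, 5.5): section is a regular 16-gon, circumradius r=3 (area = (16/2)·3.000²·sin(360°/16) = 27.55 mm²); Taking the first minus the rest: starting from the 29×15 cube (435.00 mm²), the r=3 cylinder at (10.5, 5.5) lies wholly inside it (removes its full 27.55 mm² and its 18.73 mm outline becomes a hole wall) — area = 407.45 mm². Overall, the cross-section is one region with 1 hole. Net area = 407.45 mm².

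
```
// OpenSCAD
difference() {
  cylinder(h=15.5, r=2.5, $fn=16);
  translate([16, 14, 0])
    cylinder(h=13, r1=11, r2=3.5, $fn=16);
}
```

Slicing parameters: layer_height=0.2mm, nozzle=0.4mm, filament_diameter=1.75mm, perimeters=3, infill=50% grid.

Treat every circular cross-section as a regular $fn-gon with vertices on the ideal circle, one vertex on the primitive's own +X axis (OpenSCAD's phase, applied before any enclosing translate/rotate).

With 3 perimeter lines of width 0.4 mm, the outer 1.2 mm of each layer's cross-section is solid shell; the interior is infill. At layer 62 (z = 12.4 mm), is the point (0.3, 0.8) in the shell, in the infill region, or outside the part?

At z = 12.4 mm: the r=2.5 cylinder contributes a regular 16-gon of circumradius 2.5; the cone at (16, 14) contributes a regular 16-gon of circumradius 3.846 (interpolated between r1=11 and r2=3.5 at t=0.954); Taking the first minus the rest: starting from the r=2.5 cylinder, the cone at (16, 14) misses the remaining region (no effect) — 1 connected region. Overall, the cross-section is a single solid region. The nearest boundary edge runs (0.00, 2.50)→(0.96, 2.31); distance from the point to it = 1.61 mm. The point is inside the cross-section and 1.61 mm from the nearest boundary — more than the 1.2 mm shell width (3 × 0.4), so it's in the infill interior.

infill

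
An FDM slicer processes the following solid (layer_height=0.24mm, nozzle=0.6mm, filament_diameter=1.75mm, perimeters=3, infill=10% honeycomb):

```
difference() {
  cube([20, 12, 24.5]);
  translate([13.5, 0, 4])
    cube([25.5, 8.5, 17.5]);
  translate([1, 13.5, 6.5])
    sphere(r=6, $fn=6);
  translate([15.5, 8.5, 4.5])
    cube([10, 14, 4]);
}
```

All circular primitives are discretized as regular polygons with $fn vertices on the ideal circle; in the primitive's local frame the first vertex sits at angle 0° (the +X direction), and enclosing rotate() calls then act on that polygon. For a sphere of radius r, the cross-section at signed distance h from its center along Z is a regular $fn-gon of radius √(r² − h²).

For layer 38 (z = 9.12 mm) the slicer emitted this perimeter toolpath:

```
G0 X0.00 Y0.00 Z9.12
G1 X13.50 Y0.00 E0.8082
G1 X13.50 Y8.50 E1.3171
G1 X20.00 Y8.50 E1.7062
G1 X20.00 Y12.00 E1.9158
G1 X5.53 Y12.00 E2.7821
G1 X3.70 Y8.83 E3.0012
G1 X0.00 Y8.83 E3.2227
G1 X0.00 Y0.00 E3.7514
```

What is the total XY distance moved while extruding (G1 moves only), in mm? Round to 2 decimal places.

Sum the Euclidean lengths of each G1 segment: total = 62.66 mm.

62.66 mm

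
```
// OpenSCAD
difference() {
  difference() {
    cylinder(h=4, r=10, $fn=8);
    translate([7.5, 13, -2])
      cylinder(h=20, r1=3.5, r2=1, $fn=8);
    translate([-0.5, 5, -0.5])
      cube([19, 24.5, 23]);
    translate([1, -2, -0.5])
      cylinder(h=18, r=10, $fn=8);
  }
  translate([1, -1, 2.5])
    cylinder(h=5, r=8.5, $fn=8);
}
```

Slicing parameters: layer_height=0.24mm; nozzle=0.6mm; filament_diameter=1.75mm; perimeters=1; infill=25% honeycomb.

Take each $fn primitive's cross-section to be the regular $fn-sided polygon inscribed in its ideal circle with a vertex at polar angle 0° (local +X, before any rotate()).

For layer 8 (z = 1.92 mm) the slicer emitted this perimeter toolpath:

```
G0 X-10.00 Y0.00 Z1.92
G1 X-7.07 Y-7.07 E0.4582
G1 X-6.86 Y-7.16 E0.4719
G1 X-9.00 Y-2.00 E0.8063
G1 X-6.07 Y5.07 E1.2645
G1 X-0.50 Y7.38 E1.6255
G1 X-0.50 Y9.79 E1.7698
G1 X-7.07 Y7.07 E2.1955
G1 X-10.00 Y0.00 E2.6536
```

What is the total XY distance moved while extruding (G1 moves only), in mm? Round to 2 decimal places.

44.32 mm

Sum the Euclidean lengths of each G1 segment: total = 44.32 mm.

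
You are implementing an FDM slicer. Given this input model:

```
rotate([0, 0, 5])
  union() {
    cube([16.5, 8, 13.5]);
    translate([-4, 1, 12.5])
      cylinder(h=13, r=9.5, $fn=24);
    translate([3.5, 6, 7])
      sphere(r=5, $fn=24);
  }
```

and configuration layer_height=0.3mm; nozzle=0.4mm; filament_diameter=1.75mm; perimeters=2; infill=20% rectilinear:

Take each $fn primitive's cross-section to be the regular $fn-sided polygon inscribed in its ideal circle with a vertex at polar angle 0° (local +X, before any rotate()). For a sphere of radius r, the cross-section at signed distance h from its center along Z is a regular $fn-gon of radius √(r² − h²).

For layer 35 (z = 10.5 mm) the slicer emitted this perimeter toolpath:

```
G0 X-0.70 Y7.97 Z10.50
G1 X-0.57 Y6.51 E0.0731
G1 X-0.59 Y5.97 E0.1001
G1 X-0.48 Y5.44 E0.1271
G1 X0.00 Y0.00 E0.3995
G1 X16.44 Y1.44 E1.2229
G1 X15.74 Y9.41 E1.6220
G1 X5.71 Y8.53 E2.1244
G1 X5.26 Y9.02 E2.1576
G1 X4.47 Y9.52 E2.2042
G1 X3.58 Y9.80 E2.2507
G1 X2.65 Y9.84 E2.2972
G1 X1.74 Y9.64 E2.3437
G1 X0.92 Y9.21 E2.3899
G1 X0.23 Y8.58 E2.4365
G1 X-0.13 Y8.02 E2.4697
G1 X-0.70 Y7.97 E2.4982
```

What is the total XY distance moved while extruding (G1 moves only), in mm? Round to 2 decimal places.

50.07 mm

Sum the Euclidean lengths of each G1 segment: total = 50.07 mm.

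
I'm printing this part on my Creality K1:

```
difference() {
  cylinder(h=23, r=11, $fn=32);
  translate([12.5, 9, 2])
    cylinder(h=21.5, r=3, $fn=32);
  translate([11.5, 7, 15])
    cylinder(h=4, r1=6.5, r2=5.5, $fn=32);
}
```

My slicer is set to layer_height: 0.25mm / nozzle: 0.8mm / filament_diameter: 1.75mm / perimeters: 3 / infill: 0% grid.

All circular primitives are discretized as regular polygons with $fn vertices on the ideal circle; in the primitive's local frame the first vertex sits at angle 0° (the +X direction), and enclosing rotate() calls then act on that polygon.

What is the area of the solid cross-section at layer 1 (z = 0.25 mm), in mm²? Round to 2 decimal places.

At z = 0.25 mm: the r=11 cylinder contributes a regular 32-gon of circumradius 11 (area = (32/2)·11.000²·sin(360°/32) = 377.69 mm²); the cylinder at (12.5, 9) does not reach this height (z outside [2, 23.5]); the cone at (11.5, 7) does not reach this height (z outside [15, 19]); After the difference (first − rest): none of the subtracted shapes is present at this height, so the r=11 cylinder is unchanged — area = 377.69 mm². Overall, the cross-section is a single solid region. Net area = 377.69 mm².

377.69 mm²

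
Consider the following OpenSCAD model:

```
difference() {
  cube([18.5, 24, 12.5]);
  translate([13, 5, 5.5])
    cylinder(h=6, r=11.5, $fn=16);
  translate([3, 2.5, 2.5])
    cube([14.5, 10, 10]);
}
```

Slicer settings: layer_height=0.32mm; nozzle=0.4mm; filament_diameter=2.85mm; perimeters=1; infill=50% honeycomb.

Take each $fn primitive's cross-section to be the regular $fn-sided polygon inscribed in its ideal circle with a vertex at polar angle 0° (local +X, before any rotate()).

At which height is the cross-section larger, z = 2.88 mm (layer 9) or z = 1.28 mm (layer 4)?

Layer 9 (z = 2.88): the 18.5×24 cube contributes its full rectangle (area 444.00 mm²); the cylinder at (13, 5) is absent (z outside [5.5, 11.5]); the cube at (3, 2.5) is present — its section is the full 14.5×10 rectangle (area 145.00 mm²); Subtracting the remaining from the first: starting from the 18.5×24 cube (444.00 mm²), the 14.5×10 cube at (3, 2.5) lies wholly inside it (removes its full 145.00 mm² and its 49.00 mm outline becomes a hole wall) — area = 299.00 mm². So its area = 299.00 mm². Layer 4 (z = 1.28): the 18.5×24 cube contributes its full rectangle (area 444.00 mm²); the cylinder at (13, 5) is not intersected at this z (z outside [5.5, 11.5]); the cube at (3, 2.5) is not intersected at this z (z outside [2.5, 12.5]); Taking the first minus the rest: none of the subtracted shapes is present at this height, so the 18.5×24 cube is unchanged — area = 444.00 mm². So its area = 444.00 mm². Layer 4 is larger (444.00 vs 299.00 mm²).

layer 4 (z = 1.28 mm)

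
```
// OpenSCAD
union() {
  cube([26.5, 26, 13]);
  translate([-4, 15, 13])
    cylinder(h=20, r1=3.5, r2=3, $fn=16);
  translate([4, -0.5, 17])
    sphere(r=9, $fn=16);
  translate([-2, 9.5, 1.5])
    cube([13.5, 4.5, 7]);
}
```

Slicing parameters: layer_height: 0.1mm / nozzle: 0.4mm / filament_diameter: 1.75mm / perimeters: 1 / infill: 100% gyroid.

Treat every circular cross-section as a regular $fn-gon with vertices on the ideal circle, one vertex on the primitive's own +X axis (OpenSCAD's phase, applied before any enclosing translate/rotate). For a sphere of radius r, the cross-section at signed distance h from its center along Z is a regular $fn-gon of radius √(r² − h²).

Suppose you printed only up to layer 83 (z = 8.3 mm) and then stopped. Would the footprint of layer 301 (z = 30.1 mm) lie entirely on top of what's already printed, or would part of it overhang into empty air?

part overhangs

Compare the two slices. At z = 8.3: the cube is present — its section is the full 26.5×26 rectangle (area 689.00 mm²); the cone at (-4, 15) does not reach this height (z outside [13, 33]); the sphere at (4, -0.5): section is a regular 16-gon, circumradius = √(r²−h²) = √(9²−8.7²) = 2.304 (area = (16/2)·2.304²·sin(360°/16) = 16.26 mm²); the cube at (-2, 9.5) (footprint 13.5×4.5) is included at this height (area 60.75 mm²); Merging all regions: the regions partially overlap — summed areas 766.01 mm² minus the doubly-counted overlap 57.62 mm² gives 708.38 mm² — area = 708.38 mm². At z = 30.1: the cube is not intersected at this z (z outside [0, 13]); the cone at (-4, 15): at t=0.855 of its height the radius interpolates to r₁+(r₂−r₁)t = 3.072, giving a regular 16-gon of that circumradius (area = (16/2)·3.072²·sin(360°/16) = 28.90 mm²); the sphere at (4, -0.5) does not reach this height (|z−center|=13.100 > r=9); the cube at (-2, 9.5) is not intersected at this z (z outside [1.5, 8.5]); Combining (union): only the cone at (-4, 15) is present, so the union is just that shape — area = 28.90 mm². Checking containment: at z = 30.1 the cross-section extends beyond the z = 8.3 cross-section by about 28.24 mm².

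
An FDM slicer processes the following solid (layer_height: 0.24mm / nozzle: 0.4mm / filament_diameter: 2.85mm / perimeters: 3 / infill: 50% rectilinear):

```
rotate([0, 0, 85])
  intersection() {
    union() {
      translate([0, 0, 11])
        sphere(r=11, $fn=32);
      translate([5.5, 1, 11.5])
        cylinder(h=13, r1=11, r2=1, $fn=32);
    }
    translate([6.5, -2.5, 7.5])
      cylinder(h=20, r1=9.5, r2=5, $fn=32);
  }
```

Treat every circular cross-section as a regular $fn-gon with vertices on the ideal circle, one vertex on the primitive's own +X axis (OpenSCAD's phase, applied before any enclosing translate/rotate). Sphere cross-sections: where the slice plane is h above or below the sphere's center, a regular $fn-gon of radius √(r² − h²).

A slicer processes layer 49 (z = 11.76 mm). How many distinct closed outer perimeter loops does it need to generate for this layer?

At z = 11.76 mm: the r=11 sphere contributes a regular 32-gon of circumradius √(11²−0.76²) = 10.974; the cone at (5.5, 1) (r1=11→r2=1) has section circumradius 10.800 here — a regular 32-gon; Combining (union): the regions partially overlap (shared area 249.94 mm²), so overlapping operands fuse into one piece — 1 connected region; the cone at (6.5, -2.5): at t=0.213 of its height the radius interpolates to r₁+(r₂−r₁)t = 8.541, giving a regular 32-gon of that circumradius; After intersecting: the cone at (6.5, -2.5) partially overlaps the result so far; clipping to the common part keeps 214.17 mm² — 1 connected region; (whole slice rotated 85° about Z — lengths, areas and connectivity unchanged). The result has 1 disconnected region.

1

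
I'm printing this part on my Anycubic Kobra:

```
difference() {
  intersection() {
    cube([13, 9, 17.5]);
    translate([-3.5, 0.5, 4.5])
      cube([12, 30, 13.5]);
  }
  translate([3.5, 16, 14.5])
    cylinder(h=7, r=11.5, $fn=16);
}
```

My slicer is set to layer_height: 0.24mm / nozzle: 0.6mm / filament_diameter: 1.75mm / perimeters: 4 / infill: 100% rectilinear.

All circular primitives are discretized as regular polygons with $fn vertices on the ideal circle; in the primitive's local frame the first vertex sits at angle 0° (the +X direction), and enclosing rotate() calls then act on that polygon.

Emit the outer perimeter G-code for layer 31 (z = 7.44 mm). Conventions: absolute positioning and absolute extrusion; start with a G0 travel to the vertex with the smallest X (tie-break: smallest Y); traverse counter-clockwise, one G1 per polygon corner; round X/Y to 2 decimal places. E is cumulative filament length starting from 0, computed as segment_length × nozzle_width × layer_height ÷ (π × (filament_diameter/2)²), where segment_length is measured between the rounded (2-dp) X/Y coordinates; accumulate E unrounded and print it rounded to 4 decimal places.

At z = 7.44 mm: the 13×9 cube contributes its full rectangle; the cube at (-3.5, 0.5) is present — its section is the full 12×30 rectangle; After intersecting: the 12×30 cube at (-3.5, 0.5) partially overlaps the 13×9 cube; clipping to the common part keeps 72.25 mm² — 1 connected region; the cylinder at (3.5, 16) does not reach this height (z outside [14.5, 21.5]); Taking the first minus the rest: none of the subtracted shapes is present at this height, so that combined region is unchanged — 1 connected region. The outline is a single polygon with 4 vertices. Extrusion per mm of travel: 0.6 × 0.24 / (π × 0.875²) = 0.059868. Accumulating E over each segment gives final E = 2.0355.

G0 X0.00 Y0.50 Z7.44
G1 X8.50 Y0.50 E0.5089
G1 X8.50 Y9.00 E1.0178
G1 X0.00 Y9.00 E1.5266
G1 X0.00 Y0.50 E2.0355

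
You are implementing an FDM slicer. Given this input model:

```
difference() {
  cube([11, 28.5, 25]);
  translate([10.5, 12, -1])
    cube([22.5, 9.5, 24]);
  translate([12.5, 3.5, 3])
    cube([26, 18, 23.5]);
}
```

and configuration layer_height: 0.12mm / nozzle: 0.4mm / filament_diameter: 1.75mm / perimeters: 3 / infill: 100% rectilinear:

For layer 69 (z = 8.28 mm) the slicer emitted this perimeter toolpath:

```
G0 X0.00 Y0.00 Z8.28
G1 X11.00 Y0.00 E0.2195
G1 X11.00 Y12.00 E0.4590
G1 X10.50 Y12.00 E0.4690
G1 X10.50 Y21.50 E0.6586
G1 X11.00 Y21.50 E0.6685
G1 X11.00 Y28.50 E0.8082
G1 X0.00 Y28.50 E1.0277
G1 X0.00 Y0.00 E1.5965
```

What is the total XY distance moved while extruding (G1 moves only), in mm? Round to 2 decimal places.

80.00 mm

Sum the Euclidean lengths of each G1 segment: total = 80.00 mm.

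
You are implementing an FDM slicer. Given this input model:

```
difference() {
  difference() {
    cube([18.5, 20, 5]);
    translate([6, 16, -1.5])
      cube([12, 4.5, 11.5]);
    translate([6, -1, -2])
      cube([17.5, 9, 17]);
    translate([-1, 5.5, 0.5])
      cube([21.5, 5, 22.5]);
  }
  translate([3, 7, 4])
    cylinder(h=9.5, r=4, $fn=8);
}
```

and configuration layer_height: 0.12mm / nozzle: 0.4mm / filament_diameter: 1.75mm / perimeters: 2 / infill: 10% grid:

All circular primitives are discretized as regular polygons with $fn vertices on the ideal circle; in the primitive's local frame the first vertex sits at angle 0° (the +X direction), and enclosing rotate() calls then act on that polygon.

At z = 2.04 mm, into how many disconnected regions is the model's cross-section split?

2

At z = 2.04 mm: the 18.5×20 cube contributes its full rectangle; the cube at (6, 16) is present — its section is the full 12×4.5 rectangle; the cube at (6, -1) is present — its section is the full 17.5×9 rectangle; the cube at (-1, 5.5) (footprint 21.5×5) is included at this height; After the difference (first − rest): starting from the 18.5×20 cube, the 12×4.5 cube at (6, 16) partially overlaps it — only the 48.00 mm² overlap (of its 54.00 mm²) is removed, clipping the outline; the 17.5×9 cube at (6, -1) partially overlaps it — only the 100.00 mm² overlap (of its 157.50 mm²) is removed, clipping the outline; the 21.5×5 cube at (-1, 5.5) partially overlaps it — only the 61.25 mm² overlap (of its 107.50 mm²) is removed, clipping the outline — 2 connected regions; the cylinder at (3, 7) is absent (z outside [4, 13.5]); Subtracting the remaining from the first: none of the subtracted shapes is present at this height, so the result so far is unchanged — 2 connected regions. The result has 2 disconnected regions.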